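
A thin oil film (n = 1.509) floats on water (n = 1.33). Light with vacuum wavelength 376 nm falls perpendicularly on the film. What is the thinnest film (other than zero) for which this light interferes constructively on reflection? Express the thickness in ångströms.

At the upper boundary (n = 1.0 to n = 1.509) the reflected ray undergoes a half-wave phase shift.
Bottom surface (1.509 → 1.33): reflection off a lower-index medium gives no phase shift.
The two reflections differ by half a wavelength.
So the condition for constructive reflection is 2 n t = (m + ½) λ.
Minimum at m = 0: t = λ / (4 n) = 376 / (4 × 1.509) = 62.3 nm.

623 Å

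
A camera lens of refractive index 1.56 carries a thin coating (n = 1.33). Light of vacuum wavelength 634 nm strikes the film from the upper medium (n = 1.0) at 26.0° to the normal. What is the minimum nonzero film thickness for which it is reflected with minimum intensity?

Ray reflecting at the top interface goes from n = 1.0 toward n = 1.33: a half-wave phase shift.
Bottom surface (1.33 → 1.56): reflection off a higher-index medium gives a half-wave phase shift.
The two reflections carry the same phase change, so no net offset.
For dark reflection here: 2 n t cos θ_r = (m + ½) λ.
Snell's law: 1.0 sin 26.0° = 1.33 sin θ_r → sin θ_r = 0.330, cos θ_r = 0.944.
Minimum at m = 0: t = λ / (4 n cos θ_r) = 634 / (4 × 1.33 × 0.944) = 126 nm.

126 nm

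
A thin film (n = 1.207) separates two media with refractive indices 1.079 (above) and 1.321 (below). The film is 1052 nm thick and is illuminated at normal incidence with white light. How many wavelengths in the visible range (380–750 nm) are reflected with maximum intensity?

3

Ray reflecting at the top interface goes from n = 1.079 toward n = 1.207: a half-wave phase shift.
At the lower boundary (n = 1.207 to n = 1.321) the reflected ray undergoes a half-wave phase shift.
The two reflections carry the same phase change, so no net offset.
So the condition for constructive reflection is 2 n t = m λ.
λ = 2 n t / m = 2540 / m nm.
m=3: 847 nm (IR); m=4: 635 nm (visible); m=5: 508 nm (visible); m=6: 423 nm (visible); m=7: 363 nm (UV).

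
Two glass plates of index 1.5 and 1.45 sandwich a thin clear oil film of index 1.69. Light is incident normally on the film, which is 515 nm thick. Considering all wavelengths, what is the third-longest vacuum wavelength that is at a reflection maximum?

Ray reflecting at the top interface goes from n = 1.5 toward n = 1.69: a half-wave phase shift.
Bottom surface (1.69 → 1.45): reflection off a lower-index medium gives no phase shift.
Net: one phase inversion between the two reflected rays.
For strong reflection here: 2 n t = (m + ½) λ.
λ = 2 n t / (m + ½). The third-longest wavelength is m = 2: λ = 2 × 1.69 × 515 / 2.50 = 696 nm.

696 nm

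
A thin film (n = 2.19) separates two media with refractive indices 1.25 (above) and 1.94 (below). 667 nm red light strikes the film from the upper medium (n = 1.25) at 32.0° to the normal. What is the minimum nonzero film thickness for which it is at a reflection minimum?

At the upper boundary (n = 1.25 to n = 2.19) the reflected ray undergoes a half-wave phase shift.
At the lower boundary (n = 2.19 to n = 1.94) the reflected ray undergoes no phase shift.
The two reflections differ by half a wavelength.
With one net inversion, destructive interference in reflection requires 2 n t cos θ_r = m λ.
Snell's law: 1.25 sin 32.0° = 2.19 sin θ_r → sin θ_r = 0.302, cos θ_r = 0.953.
Minimum nonzero at m = 1: t = λ / (2 n cos θ_r) = 667 / (2 × 2.19 × 0.953) = 160 nm.

160 nm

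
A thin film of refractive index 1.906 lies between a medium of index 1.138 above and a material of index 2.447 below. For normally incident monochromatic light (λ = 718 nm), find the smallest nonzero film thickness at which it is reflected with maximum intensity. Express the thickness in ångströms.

At the upper boundary (n = 1.138 to n = 1.906) the reflected ray undergoes a half-wave phase shift.
At the lower boundary (n = 1.906 to n = 2.447) the reflected ray undergoes a half-wave phase shift.
Net: no relative phase inversion (both shifts match).
With no net inversion, constructive interference in reflection requires 2 n t = m λ.
Minimum nonzero at m = 1: t = λ / (2 n) = 718 / (2 × 1.906) = 188 nm.

1884 Å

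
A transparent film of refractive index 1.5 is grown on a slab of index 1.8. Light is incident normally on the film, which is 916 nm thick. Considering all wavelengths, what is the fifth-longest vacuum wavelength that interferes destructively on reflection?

Ray reflecting at the top interface goes from n = 1.0 toward n = 1.5: a half-wave phase shift.
At the lower boundary (n = 1.5 to n = 1.8) the reflected ray undergoes a half-wave phase shift.
The two reflections carry the same phase change, so no net offset.
For dark reflection here: 2 n t = (m + ½) λ.
λ = 2 n t / (m + ½). The fifth-longest wavelength is m = 4: λ = 2 × 1.5 × 916 / 4.50 = 611 nm.

611 nm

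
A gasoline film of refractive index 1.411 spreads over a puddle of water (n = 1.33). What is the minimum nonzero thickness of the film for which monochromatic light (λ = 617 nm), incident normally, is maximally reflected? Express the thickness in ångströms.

Top surface (1.0 → 1.411): reflection off a higher-index medium gives a half-wave phase shift.
At the lower boundary (n = 1.411 to n = 1.33) the reflected ray undergoes no phase shift.
The two reflections differ by half a wavelength.
With one net inversion, constructive interference in reflection requires 2 n t = (m + ½) λ.
Minimum at m = 0: t = λ / (4 n) = 617 / (4 × 1.411) = 109 nm.

1093 Å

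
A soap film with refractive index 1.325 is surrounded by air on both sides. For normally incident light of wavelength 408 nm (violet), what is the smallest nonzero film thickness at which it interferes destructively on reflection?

154 nm

At the upper boundary (n = 1.0 to n = 1.325) the reflected ray undergoes a half-wave phase shift.
At the lower boundary (n = 1.325 to n = 1.0) the reflected ray undergoes no phase shift.
Exactly one π shift → a net half-wave offset.
For weak reflection here: 2 n t = m λ.
The smallest nonzero thickness corresponds to m = 1: t = m λ / (2 n) = 1.00 × 408 / (2 × 1.325) = 154 nm.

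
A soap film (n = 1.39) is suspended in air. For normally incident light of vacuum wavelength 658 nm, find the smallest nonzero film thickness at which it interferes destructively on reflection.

At the upper boundary (n = 1.0 to n = 1.39) the reflected ray undergoes a half-wave phase shift.
At the lower boundary (n = 1.39 to n = 1.0) the reflected ray undergoes no phase shift.
Exactly one π shift → a net half-wave offset.
So the condition for destructive reflection is 2 n t = m λ.
Minimum nonzero at m = 1: t = λ / (2 n) = 658 / (2 × 1.39) = 237 nm.

237 nm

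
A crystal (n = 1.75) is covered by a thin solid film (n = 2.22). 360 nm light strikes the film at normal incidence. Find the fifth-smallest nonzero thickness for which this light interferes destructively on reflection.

405 nm

At the upper boundary (n = 1.0 to n = 2.22) the reflected ray undergoes a half-wave phase shift.
At the lower boundary (n = 2.22 to n = 1.75) the reflected ray undergoes no phase shift.
The two reflections differ by half a wavelength.
With one net inversion, destructive interference in reflection requires 2 n t = m λ.
The fifth-smallest nonzero thickness corresponds to m = 5: t = m λ / (2 n) = 5.00 × 360 / (2 × 2.22) = 405 nm.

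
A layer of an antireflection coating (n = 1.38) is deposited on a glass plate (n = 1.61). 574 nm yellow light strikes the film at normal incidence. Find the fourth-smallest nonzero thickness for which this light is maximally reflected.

832 nm

Ray reflecting at the top interface goes from n = 1.0 toward n = 1.38: a half-wave phase shift.
At the lower boundary (n = 1.38 to n = 1.61) the reflected ray undergoes a half-wave phase shift.
Zero or two π shifts → no net half-wave offset.
So the condition for constructive reflection is 2 n t = m λ.
The fourth-smallest nonzero thickness corresponds to m = 4: t = m λ / (2 n) = 4.00 × 574 / (2 × 1.38) = 832 nm.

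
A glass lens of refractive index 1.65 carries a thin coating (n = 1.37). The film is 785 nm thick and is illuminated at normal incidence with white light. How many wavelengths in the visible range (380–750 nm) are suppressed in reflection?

3

Ray reflecting at the top interface goes from n = 1.0 toward n = 1.37: a half-wave phase shift.
At the lower boundary (n = 1.37 to n = 1.65) the reflected ray undergoes a half-wave phase shift.
Net: no relative phase inversion (both shifts match).
With no net inversion, destructive interference in reflection requires 2 n t = (m + ½) λ.
λ = 2 n t / (m + ½) = 2151 / (m + ½) nm.
m=2: 860 nm (IR); m=3: 615 nm (visible); m=4: 478 nm (visible); m=5: 391 nm (visible); m=6: 331 nm (UV).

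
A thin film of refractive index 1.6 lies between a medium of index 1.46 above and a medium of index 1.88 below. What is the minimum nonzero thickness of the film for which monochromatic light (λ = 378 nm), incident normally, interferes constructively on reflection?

Top surface (1.46 → 1.6): reflection off a higher-index medium gives a half-wave phase shift.
Bottom surface (1.6 → 1.88): reflection off a higher-index medium gives a half-wave phase shift.
The two reflections carry the same phase change, so no net offset.
With no net inversion, constructive interference in reflection requires 2 n t = m λ.
Minimum nonzero at m = 1: t = λ / (2 n) = 378 / (2 × 1.6) = 118 nm.

118 nm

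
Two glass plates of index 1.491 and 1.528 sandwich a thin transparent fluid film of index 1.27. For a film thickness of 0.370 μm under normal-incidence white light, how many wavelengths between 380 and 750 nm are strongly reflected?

Ray reflecting at the top interface goes from n = 1.491 toward n = 1.27: no phase shift.
At the lower boundary (n = 1.27 to n = 1.528) the reflected ray undergoes a half-wave phase shift.
Exactly one π shift → a net half-wave offset.
So the condition for constructive reflection is 2 n t = (m + ½) λ.
λ = 2 n t / (m + ½) = 940 / (m + ½) nm.
m=0: 1880 nm (IR); m=1: 627 nm (visible); m=2: 376 nm (UV).

1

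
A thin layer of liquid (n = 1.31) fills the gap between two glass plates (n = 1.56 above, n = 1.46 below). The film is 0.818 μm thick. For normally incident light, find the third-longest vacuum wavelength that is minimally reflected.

Top surface (1.56 → 1.31): reflection off a lower-index medium gives no phase shift.
Bottom surface (1.31 → 1.46): reflection off a higher-index medium gives a half-wave phase shift.
Net: one phase inversion between the two reflected rays.
For dark reflection here: 2 n t = m λ.
λ = 2 n t / m. The third-longest wavelength is m = 3: λ = 2 × 1.31 × 818 / 3.00 = 714 nm.

714 nm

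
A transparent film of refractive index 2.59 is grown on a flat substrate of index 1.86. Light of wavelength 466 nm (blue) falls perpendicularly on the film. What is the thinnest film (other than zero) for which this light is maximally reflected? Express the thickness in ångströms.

Top surface (1.0 → 2.59): reflection off a higher-index medium gives a half-wave phase shift.
At the lower boundary (n = 2.59 to n = 1.86) the reflected ray undergoes no phase shift.
Net: one phase inversion between the two reflected rays.
So the condition for constructive reflection is 2 n t = (m + ½) λ.
Minimum at m = 0: t = λ / (4 n) = 466 / (4 × 2.59) = 45.0 nm.

450 Å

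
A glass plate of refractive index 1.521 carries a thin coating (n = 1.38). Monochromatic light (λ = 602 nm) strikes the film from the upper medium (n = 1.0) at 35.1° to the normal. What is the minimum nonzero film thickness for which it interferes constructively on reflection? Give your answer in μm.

Ray reflecting at the top interface goes from n = 1.0 toward n = 1.38: a half-wave phase shift.
At the lower boundary (n = 1.38 to n = 1.521) the reflected ray undergoes a half-wave phase shift.
Zero or two π shifts → no net half-wave offset.
So the condition for constructive reflection is 2 n t cos θ_r = m λ.
Snell's law: 1.0 sin 35.1° = 1.38 sin θ_r → sin θ_r = 0.417, cos θ_r = 0.909.
Minimum nonzero at m = 1: t = λ / (2 n cos θ_r) = 602 / (2 × 1.38 × 0.909) = 240 nm.

0.240 μm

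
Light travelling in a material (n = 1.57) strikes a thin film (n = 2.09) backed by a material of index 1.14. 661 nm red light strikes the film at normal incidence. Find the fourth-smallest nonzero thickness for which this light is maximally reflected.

Ray reflecting at the top interface goes from n = 1.57 toward n = 2.09: a half-wave phase shift.
At the lower boundary (n = 2.09 to n = 1.14) the reflected ray undergoes no phase shift.
Net: one phase inversion between the two reflected rays.
For strong reflection here: 2 n t = (m + ½) λ.
The fourth-smallest nonzero thickness corresponds to m = 3: t = (m + ½) λ / (2 n) = 3.50 × 661 / (2 × 2.09) = 553 nm.

553 nm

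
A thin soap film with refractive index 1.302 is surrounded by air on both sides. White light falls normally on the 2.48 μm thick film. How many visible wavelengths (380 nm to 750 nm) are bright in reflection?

8

Ray reflecting at the top interface goes from n = 1.0 toward n = 1.302: a half-wave phase shift.
Ray reflecting at the bottom interface goes from n = 1.302 toward n = 1.0: no phase shift.
The two reflections differ by half a wavelength.
So the condition for constructive reflection is 2 n t = (m + ½) λ.
λ = 2 n t / (m + ½) = 6458 / (m + ½) nm.
m=8: 760 nm (IR); m=9: 680 nm (visible); m=10: 615 nm (visible); m=11: 562 nm (visible); m=12: 517 nm (visible); m=13: 478 nm (visible); m=14: 445 nm (visible); m=15: 417 nm (visible); m=16: 391 nm (visible); m=17: 369 nm (UV).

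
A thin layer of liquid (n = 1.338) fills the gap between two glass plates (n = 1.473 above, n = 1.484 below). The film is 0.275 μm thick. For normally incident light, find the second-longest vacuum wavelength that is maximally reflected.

At the upper boundary (n = 1.473 to n = 1.338) the reflected ray undergoes no phase shift.
Ray reflecting at the bottom interface goes from n = 1.338 toward n = 1.484: a half-wave phase shift.
Exactly one π shift → a net half-wave offset.
With one net inversion, constructive interference in reflection requires 2 n t = (m + ½) λ.
λ = 2 n t / (m + ½). The second-longest wavelength is m = 1: λ = 2 × 1.338 × 275 / 1.50 = 491 nm.

491 nm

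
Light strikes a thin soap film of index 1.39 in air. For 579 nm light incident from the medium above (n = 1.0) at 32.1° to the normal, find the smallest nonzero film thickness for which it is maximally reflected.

113 nm

Ray reflecting at the top interface goes from n = 1.0 toward n = 1.39: a half-wave phase shift.
At the lower boundary (n = 1.39 to n = 1.0) the reflected ray undergoes no phase shift.
Net: one phase inversion between the two reflected rays.
With one net inversion, constructive interference in reflection requires 2 n t cos θ_r = (m + ½) λ.
Snell's law: 1.0 sin 32.1° = 1.39 sin θ_r → sin θ_r = 0.382, cos θ_r = 0.924.
Minimum at m = 0: t = λ / (4 n cos θ_r) = 579 / (4 × 1.39 × 0.924) = 113 nm.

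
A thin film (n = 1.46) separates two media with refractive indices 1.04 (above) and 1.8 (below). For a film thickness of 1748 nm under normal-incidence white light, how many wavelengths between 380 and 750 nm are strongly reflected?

7

Ray reflecting at the top interface goes from n = 1.04 toward n = 1.46: a half-wave phase shift.
Bottom surface (1.46 → 1.8): reflection off a higher-index medium gives a half-wave phase shift.
Net: no relative phase inversion (both shifts match).
For strong reflection here: 2 n t = m λ.
λ = 2 n t / m = 5104 / m nm.
m=6: 851 nm (IR); m=7: 729 nm (visible); m=8: 638 nm (visible); m=9: 567 nm (visible); m=10: 510 nm (visible); m=11: 464 nm (visible); m=12: 425 nm (visible); m=13: 393 nm (visible); m=14: 365 nm (UV).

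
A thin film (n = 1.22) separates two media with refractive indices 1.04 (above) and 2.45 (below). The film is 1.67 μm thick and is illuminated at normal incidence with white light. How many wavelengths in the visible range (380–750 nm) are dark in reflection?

At the upper boundary (n = 1.04 to n = 1.22) the reflected ray undergoes a half-wave phase shift.
Ray reflecting at the bottom interface goes from n = 1.22 toward n = 2.45: a half-wave phase shift.
Net: no relative phase inversion (both shifts match).
With no net inversion, destructive interference in reflection requires 2 n t = (m + ½) λ.
λ = 2 n t / (m + ½) = 4075 / (m + ½) nm.
m=4: 906 nm (IR); m=5: 741 nm (visible); m=6: 627 nm (visible); m=7: 543 nm (visible); m=8: 479 nm (visible); m=9: 429 nm (visible); m=10: 388 nm (visible); m=11: 354 nm (UV).

6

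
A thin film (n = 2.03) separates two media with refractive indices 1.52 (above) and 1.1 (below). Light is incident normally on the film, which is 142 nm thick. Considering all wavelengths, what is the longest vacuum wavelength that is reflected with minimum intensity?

577 nm

Top surface (1.52 → 2.03): reflection off a higher-index medium gives a half-wave phase shift.
Ray reflecting at the bottom interface goes from n = 2.03 toward n = 1.1: no phase shift.
The two reflections differ by half a wavelength.
With one net inversion, destructive interference in reflection requires 2 n t = m λ.
λ = 2 n t / m. The longest wavelength is m = 1: λ = 2 × 2.03 × 142 / 1.00 = 577 nm.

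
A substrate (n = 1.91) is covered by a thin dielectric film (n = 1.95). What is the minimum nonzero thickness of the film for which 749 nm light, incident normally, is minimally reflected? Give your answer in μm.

0.192 μm

Ray reflecting at the top interface goes from n = 1.0 toward n = 1.95: a half-wave phase shift.
Bottom surface (1.95 → 1.91): reflection off a lower-index medium gives no phase shift.
Exactly one π shift → a net half-wave offset.
For weak reflection here: 2 n t = m λ.
Minimum nonzero at m = 1: t = λ / (2 n) = 749 / (2 × 1.95) = 192 nm.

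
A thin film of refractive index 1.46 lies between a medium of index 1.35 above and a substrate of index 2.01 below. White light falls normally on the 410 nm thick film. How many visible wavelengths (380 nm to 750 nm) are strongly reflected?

At the upper boundary (n = 1.35 to n = 1.46) the reflected ray undergoes a half-wave phase shift.
Bottom surface (1.46 → 2.01): reflection off a higher-index medium gives a half-wave phase shift.
The two reflections carry the same phase change, so no net offset.
With no net inversion, constructive interference in reflection requires 2 n t = m λ.
λ = 2 n t / m = 1197 / m nm.
m=1: 1197 nm (IR); m=2: 599 nm (visible); m=3: 399 nm (visible); m=4: 299 nm (UV).

2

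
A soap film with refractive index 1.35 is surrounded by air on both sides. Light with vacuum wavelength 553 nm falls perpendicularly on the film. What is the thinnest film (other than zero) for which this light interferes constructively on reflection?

102 nm

Ray reflecting at the top interface goes from n = 1.0 toward n = 1.35: a half-wave phase shift.
At the lower boundary (n = 1.35 to n = 1.0) the reflected ray undergoes no phase shift.
Exactly one π shift → a net half-wave offset.
For maximum reflection here: 2 n t = (m + ½) λ.
Minimum at m = 0: t = λ / (4 n) = 553 / (4 × 1.35) = 102 nm.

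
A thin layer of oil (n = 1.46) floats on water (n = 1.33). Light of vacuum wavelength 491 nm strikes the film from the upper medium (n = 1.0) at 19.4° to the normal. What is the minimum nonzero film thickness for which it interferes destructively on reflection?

173 nm

Ray reflecting at the top interface goes from n = 1.0 toward n = 1.46: a half-wave phase shift.
At the lower boundary (n = 1.46 to n = 1.33) the reflected ray undergoes no phase shift.
Net: one phase inversion between the two reflected rays.
With one net inversion, destructive interference in reflection requires 2 n t cos θ_r = m λ.
Snell's law: 1.0 sin 19.4° = 1.46 sin θ_r → sin θ_r = 0.228, cos θ_r = 0.974.
Minimum nonzero at m = 1: t = λ / (2 n cos θ_r) = 491 / (2 × 1.46 × 0.974) = 173 nm.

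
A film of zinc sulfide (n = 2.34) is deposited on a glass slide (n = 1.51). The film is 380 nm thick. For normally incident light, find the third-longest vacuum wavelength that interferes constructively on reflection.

711 nm

Ray reflecting at the top interface goes from n = 1.0 toward n = 2.34: a half-wave phase shift.
At the lower boundary (n = 2.34 to n = 1.51) the reflected ray undergoes no phase shift.
Net: one phase inversion between the two reflected rays.
So the condition for constructive reflection is 2 n t = (m + ½) λ.
λ = 2 n t / (m + ½). The third-longest wavelength is m = 2: λ = 2 × 2.34 × 380 / 2.50 = 711 nm.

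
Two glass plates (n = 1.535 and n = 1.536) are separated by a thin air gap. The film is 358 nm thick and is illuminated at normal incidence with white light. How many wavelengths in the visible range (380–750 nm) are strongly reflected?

Ray reflecting at the top interface goes from n = 1.535 toward n = 1.0: no phase shift.
Bottom surface (1.0 → 1.536): reflection off a higher-index medium gives a half-wave phase shift.
Exactly one π shift → a net half-wave offset.
With one net inversion, constructive interference in reflection requires 2 n t = (m + ½) λ.
λ = 2 n t / (m + ½) = 716 / (m + ½) nm.
m=0: 1432 nm (IR); m=1: 477 nm (visible); m=2: 286 nm (UV).

1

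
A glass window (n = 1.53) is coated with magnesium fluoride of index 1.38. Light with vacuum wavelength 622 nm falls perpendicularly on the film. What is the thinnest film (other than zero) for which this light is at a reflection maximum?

225 nm

Ray reflecting at the top interface goes from n = 1.0 toward n = 1.38: a half-wave phase shift.
Bottom surface (1.38 → 1.53): reflection off a higher-index medium gives a half-wave phase shift.
Net: no relative phase inversion (both shifts match).
With no net inversion, constructive interference in reflection requires 2 n t = m λ.
Minimum nonzero at m = 1: t = λ / (2 n) = 622 / (2 × 1.38) = 225 nm.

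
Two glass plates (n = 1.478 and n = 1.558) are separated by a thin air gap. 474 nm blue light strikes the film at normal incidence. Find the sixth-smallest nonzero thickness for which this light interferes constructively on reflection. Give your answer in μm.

At the upper boundary (n = 1.478 to n = 1.0) the reflected ray undergoes no phase shift.
Bottom surface (1.0 → 1.558): reflection off a higher-index medium gives a half-wave phase shift.
Net: one phase inversion between the two reflected rays.
For maximum reflection here: 2 n t = (m + ½) λ.
The sixth-smallest nonzero thickness corresponds to m = 5: t = (m + ½) λ / (2 n) = 5.50 × 474 / (2 × 1.0) = 1304 nm.

1.30 μm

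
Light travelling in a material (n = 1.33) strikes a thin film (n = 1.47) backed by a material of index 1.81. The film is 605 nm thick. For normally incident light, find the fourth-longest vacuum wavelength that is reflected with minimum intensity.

Top surface (1.33 → 1.47): reflection off a higher-index medium gives a half-wave phase shift.
At the lower boundary (n = 1.47 to n = 1.81) the reflected ray undergoes a half-wave phase shift.
The two reflections carry the same phase change, so no net offset.
For dark reflection here: 2 n t = (m + ½) λ.
λ = 2 n t / (m + ½). The fourth-longest wavelength is m = 3: λ = 2 × 1.47 × 605 / 3.50 = 508 nm.

508 nm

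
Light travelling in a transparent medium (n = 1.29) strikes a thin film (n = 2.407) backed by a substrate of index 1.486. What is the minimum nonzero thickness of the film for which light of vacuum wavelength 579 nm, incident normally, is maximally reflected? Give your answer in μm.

Top surface (1.29 → 2.407): reflection off a higher-index medium gives a half-wave phase shift.
Bottom surface (2.407 → 1.486): reflection off a lower-index medium gives no phase shift.
The two reflections differ by half a wavelength.
So the condition for constructive reflection is 2 n t = (m + ½) λ.
Minimum at m = 0: t = λ / (4 n) = 579 / (4 × 2.407) = 60.1 nm.

0.0601 μm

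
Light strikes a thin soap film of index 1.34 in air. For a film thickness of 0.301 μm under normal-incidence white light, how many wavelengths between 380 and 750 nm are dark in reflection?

Top surface (1.0 → 1.34): reflection off a higher-index medium gives a half-wave phase shift.
Bottom surface (1.34 → 1.0): reflection off a lower-index medium gives no phase shift.
Exactly one π shift → a net half-wave offset.
So the condition for destructive reflection is 2 n t = m λ.
λ = 2 n t / m = 807 / m nm.
m=1: 807 nm (IR); m=2: 403 nm (visible); m=3: 269 nm (UV).

1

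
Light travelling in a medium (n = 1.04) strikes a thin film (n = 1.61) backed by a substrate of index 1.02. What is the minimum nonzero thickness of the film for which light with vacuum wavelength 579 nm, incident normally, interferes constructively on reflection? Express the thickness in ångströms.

899 Å

At the upper boundary (n = 1.04 to n = 1.61) the reflected ray undergoes a half-wave phase shift.
Bottom surface (1.61 → 1.02): reflection off a lower-index medium gives no phase shift.
Net: one phase inversion between the two reflected rays.
So the condition for constructive reflection is 2 n t = (m + ½) λ.
Minimum at m = 0: t = λ / (4 n) = 579 / (4 × 1.61) = 89.9 nm.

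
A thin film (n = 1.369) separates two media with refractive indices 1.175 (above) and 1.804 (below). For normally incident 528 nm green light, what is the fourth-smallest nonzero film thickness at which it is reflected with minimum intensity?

675 nm

Top surface (1.175 → 1.369): reflection off a higher-index medium gives a half-wave phase shift.
At the lower boundary (n = 1.369 to n = 1.804) the reflected ray undergoes a half-wave phase shift.
The two reflections carry the same phase change, so no net offset.
For minimum reflection here: 2 n t = (m + ½) λ.
The fourth-smallest nonzero thickness corresponds to m = 3: t = (m + ½) λ / (2 n) = 3.50 × 528 / (2 × 1.369) = 675 nm.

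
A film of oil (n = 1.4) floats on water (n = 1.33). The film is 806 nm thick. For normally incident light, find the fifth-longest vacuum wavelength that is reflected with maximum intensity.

Top surface (1.0 → 1.4): reflection off a higher-index medium gives a half-wave phase shift.
At the lower boundary (n = 1.4 to n = 1.33) the reflected ray undergoes no phase shift.
Net: one phase inversion between the two reflected rays.
So the condition for constructive reflection is 2 n t = (m + ½) λ.
λ = 2 n t / (m + ½). The fifth-longest wavelength is m = 4: λ = 2 × 1.4 × 806 / 4.50 = 502 nm.

502 nm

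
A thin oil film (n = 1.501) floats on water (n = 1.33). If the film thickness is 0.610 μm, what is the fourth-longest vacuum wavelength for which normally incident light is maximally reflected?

523 nm

At the upper boundary (n = 1.0 to n = 1.501) the reflected ray undergoes a half-wave phase shift.
At the lower boundary (n = 1.501 to n = 1.33) the reflected ray undergoes no phase shift.
Net: one phase inversion between the two reflected rays.
So the condition for constructive reflection is 2 n t = (m + ½) λ.
λ = 2 n t / (m + ½). The fourth-longest wavelength is m = 3: λ = 2 × 1.501 × 610 / 3.50 = 523 nm.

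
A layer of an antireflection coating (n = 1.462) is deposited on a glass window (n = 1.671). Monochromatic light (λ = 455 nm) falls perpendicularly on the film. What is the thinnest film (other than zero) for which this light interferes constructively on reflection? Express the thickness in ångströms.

1556 Å

At the upper boundary (n = 1.0 to n = 1.462) the reflected ray undergoes a half-wave phase shift.
Bottom surface (1.462 → 1.671): reflection off a higher-index medium gives a half-wave phase shift.
The two reflections carry the same phase change, so no net offset.
With no net inversion, constructive interference in reflection requires 2 n t = m λ.
Minimum nonzero at m = 1: t = λ / (2 n) = 455 / (2 × 1.462) = 156 nm.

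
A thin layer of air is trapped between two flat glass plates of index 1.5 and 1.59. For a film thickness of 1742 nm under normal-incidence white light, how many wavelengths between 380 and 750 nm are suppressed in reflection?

At the upper boundary (n = 1.5 to n = 1.0) the reflected ray undergoes no phase shift.
Ray reflecting at the bottom interface goes from n = 1.0 toward n = 1.59: a half-wave phase shift.
Exactly one π shift → a net half-wave offset.
So the condition for destructive reflection is 2 n t = m λ.
λ = 2 n t / m = 3484 / m nm.
m=4: 871 nm (IR); m=5: 697 nm (visible); m=6: 581 nm (visible); m=7: 498 nm (visible); m=8: 436 nm (visible); m=9: 387 nm (visible); m=10: 348 nm (UV).

5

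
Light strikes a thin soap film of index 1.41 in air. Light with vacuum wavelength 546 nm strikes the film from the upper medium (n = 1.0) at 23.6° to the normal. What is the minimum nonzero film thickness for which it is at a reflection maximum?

Ray reflecting at the top interface goes from n = 1.0 toward n = 1.41: a half-wave phase shift.
Ray reflecting at the bottom interface goes from n = 1.41 toward n = 1.0: no phase shift.
The two reflections differ by half a wavelength.
For bright reflection here: 2 n t cos θ_r = (m + ½) λ.
Snell's law: 1.0 sin 23.6° = 1.41 sin θ_r → sin θ_r = 0.284, cos θ_r = 0.959.
Minimum at m = 0: t = λ / (4 n cos θ_r) = 546 / (4 × 1.41 × 0.959) = 101 nm.

101 nm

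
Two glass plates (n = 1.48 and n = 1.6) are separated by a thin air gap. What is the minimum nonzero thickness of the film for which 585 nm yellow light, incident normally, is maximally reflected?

146 nm

Top surface (1.48 → 1.0): reflection off a lower-index medium gives no phase shift.
Bottom surface (1.0 → 1.6): reflection off a higher-index medium gives a half-wave phase shift.
Exactly one π shift → a net half-wave offset.
For bright reflection here: 2 n t = (m + ½) λ.
Minimum at m = 0: t = λ / (4 n) = 585 / (4 × 1.0) = 146 nm.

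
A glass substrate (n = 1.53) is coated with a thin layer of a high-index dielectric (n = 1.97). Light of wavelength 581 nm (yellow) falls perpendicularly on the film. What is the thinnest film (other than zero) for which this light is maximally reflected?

Top surface (1.0 → 1.97): reflection off a higher-index medium gives a half-wave phase shift.
At the lower boundary (n = 1.97 to n = 1.53) the reflected ray undergoes no phase shift.
Net: one phase inversion between the two reflected rays.
For maximum reflection here: 2 n t = (m + ½) λ.
Minimum at m = 0: t = λ / (4 n) = 581 / (4 × 1.97) = 73.7 nm.

73.7 nm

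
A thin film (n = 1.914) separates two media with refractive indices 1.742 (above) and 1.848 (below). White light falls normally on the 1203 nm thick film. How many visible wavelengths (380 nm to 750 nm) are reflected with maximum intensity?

6

At the upper boundary (n = 1.742 to n = 1.914) the reflected ray undergoes a half-wave phase shift.
Ray reflecting at the bottom interface goes from n = 1.914 toward n = 1.848: no phase shift.
The two reflections differ by half a wavelength.
So the condition for constructive reflection is 2 n t = (m + ½) λ.
λ = 2 n t / (m + ½) = 4605 / (m + ½) nm.
m=5: 837 nm (IR); m=6: 708 nm (visible); m=7: 614 nm (visible); m=8: 542 nm (visible); m=9: 485 nm (visible); m=10: 439 nm (visible); m=11: 400 nm (visible); m=12: 368 nm (UV).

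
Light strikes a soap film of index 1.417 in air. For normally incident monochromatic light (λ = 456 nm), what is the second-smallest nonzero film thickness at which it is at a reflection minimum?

322 nm

Top surface (1.0 → 1.417): reflection off a higher-index medium gives a half-wave phase shift.
Bottom surface (1.417 → 1.0): reflection off a lower-index medium gives no phase shift.
The two reflections differ by half a wavelength.
So the condition for destructive reflection is 2 n t = m λ.
The second-smallest nonzero thickness corresponds to m = 2: t = m λ / (2 n) = 2.00 × 456 / (2 × 1.417) = 322 nm.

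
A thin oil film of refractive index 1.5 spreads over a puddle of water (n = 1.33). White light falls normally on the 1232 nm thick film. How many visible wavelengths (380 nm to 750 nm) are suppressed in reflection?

Top surface (1.0 → 1.5): reflection off a higher-index medium gives a half-wave phase shift.
At the lower boundary (n = 1.5 to n = 1.33) the reflected ray undergoes no phase shift.
The two reflections differ by half a wavelength.
With one net inversion, destructive interference in reflection requires 2 n t = m λ.
λ = 2 n t / m = 3696 / m nm.
m=4: 924 nm (IR); m=5: 739 nm (visible); m=6: 616 nm (visible); m=7: 528 nm (visible); m=8: 462 nm (visible); m=9: 411 nm (visible); m=10: 370 nm (UV).

5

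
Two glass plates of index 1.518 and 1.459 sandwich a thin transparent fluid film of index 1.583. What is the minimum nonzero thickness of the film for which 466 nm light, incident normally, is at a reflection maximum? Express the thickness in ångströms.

At the upper boundary (n = 1.518 to n = 1.583) the reflected ray undergoes a half-wave phase shift.
At the lower boundary (n = 1.583 to n = 1.459) the reflected ray undergoes no phase shift.
Net: one phase inversion between the two reflected rays.
So the condition for constructive reflection is 2 n t = (m + ½) λ.
Minimum at m = 0: t = λ / (4 n) = 466 / (4 × 1.583) = 73.6 nm.

736 Å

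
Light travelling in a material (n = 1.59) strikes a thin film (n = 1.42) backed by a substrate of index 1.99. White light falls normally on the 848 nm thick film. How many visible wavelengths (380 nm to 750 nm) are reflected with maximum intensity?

Top surface (1.59 → 1.42): reflection off a lower-index medium gives no phase shift.
Bottom surface (1.42 → 1.99): reflection off a higher-index medium gives a half-wave phase shift.
Exactly one π shift → a net half-wave offset.
For maximum reflection here: 2 n t = (m + ½) λ.
λ = 2 n t / (m + ½) = 2408 / (m + ½) nm.
m=2: 963 nm (IR); m=3: 688 nm (visible); m=4: 535 nm (visible); m=5: 438 nm (visible); m=6: 371 nm (UV).

3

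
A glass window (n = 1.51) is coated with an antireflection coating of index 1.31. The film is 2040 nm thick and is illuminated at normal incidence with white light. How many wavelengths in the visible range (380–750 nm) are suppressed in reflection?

Top surface (1.0 → 1.31): reflection off a higher-index medium gives a half-wave phase shift.
Ray reflecting at the bottom interface goes from n = 1.31 toward n = 1.51: a half-wave phase shift.
Net: no relative phase inversion (both shifts match).
With no net inversion, destructive interference in reflection requires 2 n t = (m + ½) λ.
λ = 2 n t / (m + ½) = 5345 / (m + ½) nm.
m=6: 822 nm (IR); m=7: 713 nm (visible); m=8: 629 nm (visible); m=9: 563 nm (visible); m=10: 509 nm (visible); m=11: 465 nm (visible); m=12: 428 nm (visible); m=13: 396 nm (visible); m=14: 369 nm (UV).

7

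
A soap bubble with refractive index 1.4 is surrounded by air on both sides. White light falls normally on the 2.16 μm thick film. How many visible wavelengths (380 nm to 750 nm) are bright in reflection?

Ray reflecting at the top interface goes from n = 1.0 toward n = 1.4: a half-wave phase shift.
At the lower boundary (n = 1.4 to n = 1.0) the reflected ray undergoes no phase shift.
Net: one phase inversion between the two reflected rays.
With one net inversion, constructive interference in reflection requires 2 n t = (m + ½) λ.
λ = 2 n t / (m + ½) = 6048 / (m + ½) nm.
m=7: 806 nm (IR); m=8: 712 nm (visible); m=9: 637 nm (visible); m=10: 576 nm (visible); m=11: 526 nm (visible); m=12: 484 nm (visible); m=13: 448 nm (visible); m=14: 417 nm (visible); m=15: 390 nm (visible); m=16: 367 nm (UV).

8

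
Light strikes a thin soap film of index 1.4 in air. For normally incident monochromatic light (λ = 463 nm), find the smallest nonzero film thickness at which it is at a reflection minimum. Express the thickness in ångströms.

At the upper boundary (n = 1.0 to n = 1.4) the reflected ray undergoes a half-wave phase shift.
Ray reflecting at the bottom interface goes from n = 1.4 toward n = 1.0: no phase shift.
Exactly one π shift → a net half-wave offset.
With one net inversion, destructive interference in reflection requires 2 n t = m λ.
Minimum nonzero at m = 1: t = λ / (2 n) = 463 / (2 × 1.4) = 165 nm.

1654 Å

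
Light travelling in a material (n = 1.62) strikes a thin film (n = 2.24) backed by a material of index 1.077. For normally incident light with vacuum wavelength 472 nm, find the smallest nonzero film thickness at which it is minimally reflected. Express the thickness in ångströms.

Top surface (1.62 → 2.24): reflection off a higher-index medium gives a half-wave phase shift.
Bottom surface (2.24 → 1.077): reflection off a lower-index medium gives no phase shift.
The two reflections differ by half a wavelength.
For minimum reflection here: 2 n t = m λ.
Minimum nonzero at m = 1: t = λ / (2 n) = 472 / (2 × 2.24) = 105 nm.

1054 Å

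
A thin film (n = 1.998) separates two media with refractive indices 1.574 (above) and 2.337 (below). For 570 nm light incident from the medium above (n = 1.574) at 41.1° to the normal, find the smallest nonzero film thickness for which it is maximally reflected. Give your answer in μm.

At the upper boundary (n = 1.574 to n = 1.998) the reflected ray undergoes a half-wave phase shift.
Ray reflecting at the bottom interface goes from n = 1.998 toward n = 2.337: a half-wave phase shift.
Net: no relative phase inversion (both shifts match).
So the condition for constructive reflection is 2 n t cos θ_r = m λ.
Snell's law: 1.574 sin 41.1° = 1.998 sin θ_r → sin θ_r = 0.518, cos θ_r = 0.855.
Minimum nonzero at m = 1: t = λ / (2 n cos θ_r) = 570 / (2 × 1.998 × 0.855) = 167 nm.

0.167 μm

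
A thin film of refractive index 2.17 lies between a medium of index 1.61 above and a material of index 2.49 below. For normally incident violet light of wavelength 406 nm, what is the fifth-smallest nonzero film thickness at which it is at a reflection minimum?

Ray reflecting at the top interface goes from n = 1.61 toward n = 2.17: a half-wave phase shift.
Bottom surface (2.17 → 2.49): reflection off a higher-index medium gives a half-wave phase shift.
Zero or two π shifts → no net half-wave offset.
For dark reflection here: 2 n t = (m + ½) λ.
The fifth-smallest nonzero thickness corresponds to m = 4: t = (m + ½) λ / (2 n) = 4.50 × 406 / (2 × 2.17) = 421 nm.

421 nm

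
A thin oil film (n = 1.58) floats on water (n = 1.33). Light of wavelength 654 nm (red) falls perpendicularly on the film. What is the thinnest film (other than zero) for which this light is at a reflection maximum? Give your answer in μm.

0.103 μm

At the upper boundary (n = 1.0 to n = 1.58) the reflected ray undergoes a half-wave phase shift.
Bottom surface (1.58 → 1.33): reflection off a lower-index medium gives no phase shift.
Exactly one π shift → a net half-wave offset.
So the condition for constructive reflection is 2 n t = (m + ½) λ.
Minimum at m = 0: t = λ / (4 n) = 654 / (4 × 1.58) = 103 nm.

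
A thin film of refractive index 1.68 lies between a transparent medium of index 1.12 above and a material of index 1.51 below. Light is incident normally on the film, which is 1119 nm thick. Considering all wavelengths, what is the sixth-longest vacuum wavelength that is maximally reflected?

684 nm

Top surface (1.12 → 1.68): reflection off a higher-index medium gives a half-wave phase shift.
Ray reflecting at the bottom interface goes from n = 1.68 toward n = 1.51: no phase shift.
Net: one phase inversion between the two reflected rays.
For strong reflection here: 2 n t = (m + ½) λ.
λ = 2 n t / (m + ½). The sixth-longest wavelength is m = 5: λ = 2 × 1.68 × 1119 / 5.50 = 684 nm.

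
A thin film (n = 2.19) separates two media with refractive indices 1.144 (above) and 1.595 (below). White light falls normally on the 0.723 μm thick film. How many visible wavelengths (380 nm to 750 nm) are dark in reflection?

At the upper boundary (n = 1.144 to n = 2.19) the reflected ray undergoes a half-wave phase shift.
At the lower boundary (n = 2.19 to n = 1.595) the reflected ray undergoes no phase shift.
Net: one phase inversion between the two reflected rays.
With one net inversion, destructive interference in reflection requires 2 n t = m λ.
λ = 2 n t / m = 3167 / m nm.
m=4: 792 nm (IR); m=5: 633 nm (visible); m=6: 528 nm (visible); m=7: 452 nm (visible); m=8: 396 nm (visible); m=9: 352 nm (UV).

4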